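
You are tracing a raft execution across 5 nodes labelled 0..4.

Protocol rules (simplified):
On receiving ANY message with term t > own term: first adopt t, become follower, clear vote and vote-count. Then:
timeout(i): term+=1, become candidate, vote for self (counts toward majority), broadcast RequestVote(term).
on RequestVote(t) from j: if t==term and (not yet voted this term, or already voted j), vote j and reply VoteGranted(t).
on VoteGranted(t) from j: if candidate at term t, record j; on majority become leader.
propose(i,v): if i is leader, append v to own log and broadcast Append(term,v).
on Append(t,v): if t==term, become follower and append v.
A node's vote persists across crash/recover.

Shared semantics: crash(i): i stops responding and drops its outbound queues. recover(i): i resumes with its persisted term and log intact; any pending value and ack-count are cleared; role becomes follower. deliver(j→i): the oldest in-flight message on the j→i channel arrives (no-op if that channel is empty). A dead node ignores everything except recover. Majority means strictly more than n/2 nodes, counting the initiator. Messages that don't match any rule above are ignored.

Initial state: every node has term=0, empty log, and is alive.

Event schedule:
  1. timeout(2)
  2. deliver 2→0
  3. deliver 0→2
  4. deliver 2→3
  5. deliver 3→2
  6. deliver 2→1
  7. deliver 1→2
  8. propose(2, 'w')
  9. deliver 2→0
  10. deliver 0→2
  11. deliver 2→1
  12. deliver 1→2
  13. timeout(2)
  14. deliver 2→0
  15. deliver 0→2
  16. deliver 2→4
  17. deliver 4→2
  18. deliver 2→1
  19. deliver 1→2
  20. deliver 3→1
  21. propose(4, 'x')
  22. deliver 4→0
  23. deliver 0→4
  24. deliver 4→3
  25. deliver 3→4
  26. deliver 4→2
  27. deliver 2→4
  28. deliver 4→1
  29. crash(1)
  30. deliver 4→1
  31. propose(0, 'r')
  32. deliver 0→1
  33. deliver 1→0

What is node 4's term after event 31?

1

e1 timeout(2): 2[cand,t=1,-]
e2 deliver 2→0: 0[foll,t=1,-]
e3 deliver 0→2: ·
e4 deliver 2→3: 3[foll,t=1,-]
e5 deliver 3→2: 2[lead,t=1,-]
e6 deliver 2→1: 1[foll,t=1,-]
e7 deliver 1→2: ·
e8 propose(2,'w'): 2[lead,t=1,w]
e9 deliver 2→0: 0[foll,t=1,w]
e10 deliver 0→2: ·
e11 deliver 2→1: 1[foll,t=1,w]
e12 deliver 1→2: ·
e13 timeout(2): 2[cand,t=2,w]
e14 deliver 2→0: 0[foll,t=2,w]
e15 deliver 0→2: ·
e16 deliver 2→4: 4[foll,t=1,-]
e17 deliver 4→2: ·
e18 deliver 2→1: 1[foll,t=2,w]
e19 deliver 1→2: 2[lead,t=2,w]
e20 deliver 3→1: ·
e21 propose(4,'x'): ·
e22 deliver 4→0: ·
e23 deliver 0→4: ·
e24 deliver 4→3: ·
e25 deliver 3→4: ·
e26 deliver 4→2: ·
e27 deliver 2→4: 4[foll,t=1,w]
e28 deliver 4→1: ·
e29 crash(1): 1[✗foll,t=2,w]
e30 deliver 4→1: ·
e31 propose(0,'r'): ·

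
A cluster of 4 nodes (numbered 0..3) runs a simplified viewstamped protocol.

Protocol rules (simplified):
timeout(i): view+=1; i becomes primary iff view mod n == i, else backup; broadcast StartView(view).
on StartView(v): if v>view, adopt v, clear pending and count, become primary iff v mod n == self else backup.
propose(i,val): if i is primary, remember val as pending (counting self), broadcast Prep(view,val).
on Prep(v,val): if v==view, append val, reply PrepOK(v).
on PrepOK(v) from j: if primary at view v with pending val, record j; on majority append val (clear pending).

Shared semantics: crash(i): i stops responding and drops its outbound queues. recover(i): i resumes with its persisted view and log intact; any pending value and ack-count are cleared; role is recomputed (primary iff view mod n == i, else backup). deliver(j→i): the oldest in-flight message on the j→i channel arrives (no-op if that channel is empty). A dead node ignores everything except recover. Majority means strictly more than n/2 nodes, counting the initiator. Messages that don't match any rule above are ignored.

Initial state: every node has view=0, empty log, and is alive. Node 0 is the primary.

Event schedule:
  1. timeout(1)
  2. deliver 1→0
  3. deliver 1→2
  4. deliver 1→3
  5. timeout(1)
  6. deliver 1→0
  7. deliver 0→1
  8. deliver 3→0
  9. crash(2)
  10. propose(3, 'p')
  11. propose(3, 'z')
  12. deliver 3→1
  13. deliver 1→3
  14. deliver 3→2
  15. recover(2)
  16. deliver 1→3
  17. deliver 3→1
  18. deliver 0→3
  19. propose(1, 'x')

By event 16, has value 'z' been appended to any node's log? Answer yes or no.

e1 timeout(1): 1[prim,v=1,-]
e2 deliver 1→0: 0[back,v=1,-]
e3 deliver 1→2: 2[back,v=1,-]
e4 deliver 1→3: 3[back,v=1,-]
e5 timeout(1): 1[back,v=2,-]
e6 deliver 1→0: 0[back,v=2,-]
e7 deliver 0→1: ·
e8 deliver 3→0: ·
e9 crash(2): 2[✗back,v=1,-]
e10 propose(3,'p'): ·
e11 propose(3,'z'): ·
e12 deliver 3→1: ·
e13 deliver 1→3: 3[back,v=2,-]
e14 deliver 3→2: ·
e15 recover(2): 2[back,v=1,-]
e16 deliver 1→3: ·

no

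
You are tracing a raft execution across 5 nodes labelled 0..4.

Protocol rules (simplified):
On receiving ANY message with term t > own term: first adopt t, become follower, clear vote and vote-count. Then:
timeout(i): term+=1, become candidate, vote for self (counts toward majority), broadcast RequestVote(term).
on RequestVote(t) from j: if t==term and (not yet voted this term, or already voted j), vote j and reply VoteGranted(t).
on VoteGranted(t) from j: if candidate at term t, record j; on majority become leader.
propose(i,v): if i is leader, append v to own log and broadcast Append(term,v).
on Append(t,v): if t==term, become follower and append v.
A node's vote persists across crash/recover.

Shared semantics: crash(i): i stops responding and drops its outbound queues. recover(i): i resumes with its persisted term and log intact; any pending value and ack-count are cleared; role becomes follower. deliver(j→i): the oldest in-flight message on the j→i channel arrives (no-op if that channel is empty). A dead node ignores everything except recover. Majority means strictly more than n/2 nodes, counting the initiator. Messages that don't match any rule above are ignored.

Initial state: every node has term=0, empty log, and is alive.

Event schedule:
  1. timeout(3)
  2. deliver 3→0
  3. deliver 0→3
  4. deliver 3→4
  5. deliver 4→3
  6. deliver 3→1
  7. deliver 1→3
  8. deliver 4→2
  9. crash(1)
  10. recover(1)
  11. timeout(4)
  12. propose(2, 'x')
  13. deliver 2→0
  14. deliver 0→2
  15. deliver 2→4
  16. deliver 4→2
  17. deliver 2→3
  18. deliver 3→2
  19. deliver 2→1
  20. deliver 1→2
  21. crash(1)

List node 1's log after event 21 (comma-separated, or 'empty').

empty

after 1 — timeout(3): n3:cand/t1/[-]
after 2 — deliver 3→0: n0:foll/t1/[-]
after 3 — deliver 0→3: ·
after 4 — deliver 3→4: n4:foll/t1/[-]
after 5 — deliver 4→3: n3:lead/t1/[-]
after 6 — deliver 3→1: n1:foll/t1/[-]
after 7 — deliver 1→3: ·
after 8 — deliver 4→2: ·
after 9 — crash(1): n1:✗foll/t1/[-]
after 10 — recover(1): n1:foll/t1/[-]
after 11 — timeout(4): n4:cand/t2/[-]
after 12 — propose(2,'x'): ·
after 13 — deliver 2→0: ·
after 14 — deliver 0→2: ·
after 15 — deliver 2→4: ·
after 16 — deliver 4→2: n2:foll/t2/[-]
after 17 — deliver 2→3: ·
after 18 — deliver 3→2: ·
after 19 — deliver 2→1: ·
after 20 — deliver 1→2: ·
after 21 — crash(1): n1:✗foll/t1/[-]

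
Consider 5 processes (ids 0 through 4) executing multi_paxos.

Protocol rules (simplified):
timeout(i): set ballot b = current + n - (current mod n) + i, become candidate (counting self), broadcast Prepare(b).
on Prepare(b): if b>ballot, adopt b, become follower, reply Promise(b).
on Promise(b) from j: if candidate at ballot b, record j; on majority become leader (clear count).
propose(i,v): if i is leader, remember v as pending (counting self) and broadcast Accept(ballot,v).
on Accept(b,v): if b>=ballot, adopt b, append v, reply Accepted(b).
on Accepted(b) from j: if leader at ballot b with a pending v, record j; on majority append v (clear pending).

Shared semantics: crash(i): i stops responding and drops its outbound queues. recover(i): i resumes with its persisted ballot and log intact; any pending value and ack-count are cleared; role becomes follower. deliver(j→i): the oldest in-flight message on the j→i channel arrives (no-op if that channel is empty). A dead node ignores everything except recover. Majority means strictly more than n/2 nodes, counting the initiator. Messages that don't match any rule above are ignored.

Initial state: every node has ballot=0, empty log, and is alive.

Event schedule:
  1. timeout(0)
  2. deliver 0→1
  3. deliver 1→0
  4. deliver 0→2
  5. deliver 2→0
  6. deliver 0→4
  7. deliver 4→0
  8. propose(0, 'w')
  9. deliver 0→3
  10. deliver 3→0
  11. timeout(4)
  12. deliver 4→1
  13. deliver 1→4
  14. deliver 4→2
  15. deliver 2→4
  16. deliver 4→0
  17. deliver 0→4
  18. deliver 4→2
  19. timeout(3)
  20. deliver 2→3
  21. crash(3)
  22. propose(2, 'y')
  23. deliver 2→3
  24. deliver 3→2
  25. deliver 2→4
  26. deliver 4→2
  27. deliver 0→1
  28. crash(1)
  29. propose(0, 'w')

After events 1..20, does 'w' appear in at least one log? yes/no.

no

step 1 timeout(0): 0={cand,b=5,log=-}
step 2 deliver 0→1: 1={foll,b=5,log=-}
step 3 deliver 1→0: —
step 4 deliver 0→2: 2={foll,b=5,log=-}
step 5 deliver 2→0: 0={lead,b=5,log=-}
step 6 deliver 0→4: 4={foll,b=5,log=-}
step 7 deliver 4→0: —
step 8 propose(0,'w'): —
step 9 deliver 0→3: 3={foll,b=5,log=-}
step 10 deliver 3→0: —
step 11 timeout(4): 4={cand,b=14,log=-}
step 12 deliver 4→1: 1={foll,b=14,log=-}
step 13 deliver 1→4: —
step 14 deliver 4→2: 2={foll,b=14,log=-}
step 15 deliver 2→4: 4={lead,b=14,log=-}
step 16 deliver 4→0: 0={foll,b=14,log=-}
step 17 deliver 0→4: —
step 18 deliver 4→2: —
step 19 timeout(3): 3={cand,b=13,log=-}
step 20 deliver 2→3: —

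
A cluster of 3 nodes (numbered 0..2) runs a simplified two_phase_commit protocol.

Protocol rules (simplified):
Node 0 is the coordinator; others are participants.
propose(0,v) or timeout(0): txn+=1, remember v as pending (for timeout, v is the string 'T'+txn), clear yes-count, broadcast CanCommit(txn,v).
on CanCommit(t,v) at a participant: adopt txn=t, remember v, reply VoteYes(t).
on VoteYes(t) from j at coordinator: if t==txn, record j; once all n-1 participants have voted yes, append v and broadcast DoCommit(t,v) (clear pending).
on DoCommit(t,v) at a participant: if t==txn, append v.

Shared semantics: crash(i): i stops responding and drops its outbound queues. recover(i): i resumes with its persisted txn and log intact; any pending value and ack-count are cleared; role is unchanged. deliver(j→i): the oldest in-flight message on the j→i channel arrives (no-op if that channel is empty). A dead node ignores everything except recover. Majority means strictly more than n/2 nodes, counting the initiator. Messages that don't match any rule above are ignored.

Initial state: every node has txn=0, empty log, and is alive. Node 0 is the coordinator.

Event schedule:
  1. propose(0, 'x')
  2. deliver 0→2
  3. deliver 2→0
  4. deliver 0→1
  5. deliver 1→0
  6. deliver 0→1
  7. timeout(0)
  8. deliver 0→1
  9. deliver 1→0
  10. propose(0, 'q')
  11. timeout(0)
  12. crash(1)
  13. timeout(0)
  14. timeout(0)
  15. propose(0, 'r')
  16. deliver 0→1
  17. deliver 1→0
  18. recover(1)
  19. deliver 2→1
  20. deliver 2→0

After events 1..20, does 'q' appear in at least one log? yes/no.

after 1 — propose(0,'x'): n0:coor/t1/[-]
after 2 — deliver 0→2: n2:part/t1/[-]
after 3 — deliver 2→0: ·
after 4 — deliver 0→1: n1:part/t1/[-]
after 5 — deliver 1→0: n0:coor/t1/[x]
after 6 — deliver 0→1: n1:part/t1/[x]
after 7 — timeout(0): n0:coor/t2/[x]
after 8 — deliver 0→1: n1:part/t2/[x]
after 9 — deliver 1→0: ·
after 10 — propose(0,'q'): n0:coor/t3/[x]
after 11 — timeout(0): n0:coor/t4/[x]
after 12 — crash(1): n1:✗part/t2/[x]
after 13 — timeout(0): n0:coor/t5/[x]
after 14 — timeout(0): n0:coor/t6/[x]
after 15 — propose(0,'r'): n0:coor/t7/[x]
after 16 — deliver 0→1: ·
after 17 — deliver 1→0: ·
after 18 — recover(1): n1:part/t2/[x]
after 19 — deliver 2→1: ·
after 20 — deliver 2→0: ·

no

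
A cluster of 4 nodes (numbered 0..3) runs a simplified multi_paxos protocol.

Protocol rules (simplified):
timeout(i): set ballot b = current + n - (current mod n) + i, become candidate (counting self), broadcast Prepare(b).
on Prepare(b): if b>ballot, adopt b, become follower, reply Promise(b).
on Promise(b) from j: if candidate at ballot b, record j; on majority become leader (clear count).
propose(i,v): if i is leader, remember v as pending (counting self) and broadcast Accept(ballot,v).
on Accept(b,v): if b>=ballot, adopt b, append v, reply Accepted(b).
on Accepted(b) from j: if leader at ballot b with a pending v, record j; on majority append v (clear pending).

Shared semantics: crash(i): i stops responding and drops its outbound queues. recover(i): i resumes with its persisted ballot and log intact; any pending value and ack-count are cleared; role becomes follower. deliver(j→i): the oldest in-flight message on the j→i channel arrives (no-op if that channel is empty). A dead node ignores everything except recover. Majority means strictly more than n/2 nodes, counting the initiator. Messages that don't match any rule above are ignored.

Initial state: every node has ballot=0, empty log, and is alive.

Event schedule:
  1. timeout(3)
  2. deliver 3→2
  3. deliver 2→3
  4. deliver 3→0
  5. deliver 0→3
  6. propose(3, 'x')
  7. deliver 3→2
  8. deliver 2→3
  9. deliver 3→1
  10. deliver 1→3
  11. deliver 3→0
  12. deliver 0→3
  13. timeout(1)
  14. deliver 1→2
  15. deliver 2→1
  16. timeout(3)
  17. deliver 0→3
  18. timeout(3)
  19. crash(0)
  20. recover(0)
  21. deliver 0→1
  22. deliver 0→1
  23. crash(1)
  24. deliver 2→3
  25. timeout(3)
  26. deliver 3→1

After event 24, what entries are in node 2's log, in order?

after 1 — timeout(3): n3:cand/b7/[-]
after 2 — deliver 3→2: n2:foll/b7/[-]
after 3 — deliver 2→3: ·
after 4 — deliver 3→0: n0:foll/b7/[-]
after 5 — deliver 0→3: n3:lead/b7/[-]
after 6 — propose(3,'x'): ·
after 7 — deliver 3→2: n2:foll/b7/[x]
after 8 — deliver 2→3: ·
after 9 — deliver 3→1: n1:foll/b7/[-]
after 10 — deliver 1→3: ·
after 11 — deliver 3→0: n0:foll/b7/[x]
after 12 — deliver 0→3: n3:lead/b7/[x]
after 13 — timeout(1): n1:cand/b9/[-]
after 14 — deliver 1→2: n2:foll/b9/[x]
after 15 — deliver 2→1: ·
after 16 — timeout(3): n3:cand/b11/[x]
after 17 — deliver 0→3: ·
after 18 — timeout(3): n3:cand/b15/[x]
after 19 — crash(0): n0:✗foll/b7/[x]
after 20 — recover(0): n0:foll/b7/[x]
after 21 — deliver 0→1: ·
after 22 — deliver 0→1: ·
after 23 — crash(1): n1:✗cand/b9/[-]
after 24 — deliver 2→3: ·

x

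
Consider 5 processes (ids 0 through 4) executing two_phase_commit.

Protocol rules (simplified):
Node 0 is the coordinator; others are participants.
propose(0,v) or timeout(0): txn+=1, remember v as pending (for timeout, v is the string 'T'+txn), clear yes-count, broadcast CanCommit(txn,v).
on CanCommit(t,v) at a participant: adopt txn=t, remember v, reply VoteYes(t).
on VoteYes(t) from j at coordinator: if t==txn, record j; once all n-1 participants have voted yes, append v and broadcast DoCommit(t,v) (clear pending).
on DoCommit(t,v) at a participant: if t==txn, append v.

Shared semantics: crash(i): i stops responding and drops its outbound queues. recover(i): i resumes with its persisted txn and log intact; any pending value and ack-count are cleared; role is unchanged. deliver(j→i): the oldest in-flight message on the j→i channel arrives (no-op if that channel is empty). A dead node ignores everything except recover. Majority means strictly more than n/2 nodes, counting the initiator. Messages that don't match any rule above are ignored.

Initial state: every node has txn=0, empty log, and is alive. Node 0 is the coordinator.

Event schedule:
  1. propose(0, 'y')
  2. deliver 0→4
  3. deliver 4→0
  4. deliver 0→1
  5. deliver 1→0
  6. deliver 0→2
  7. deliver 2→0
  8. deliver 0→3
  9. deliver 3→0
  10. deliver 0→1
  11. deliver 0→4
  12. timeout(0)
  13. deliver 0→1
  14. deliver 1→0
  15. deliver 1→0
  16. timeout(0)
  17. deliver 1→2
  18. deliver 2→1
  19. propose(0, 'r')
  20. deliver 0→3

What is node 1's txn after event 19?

2

e1 propose(0,'y'): 0[coor,t=1,-]
e2 deliver 0→4: 4[part,t=1,-]
e3 deliver 4→0: ·
e4 deliver 0→1: 1[part,t=1,-]
e5 deliver 1→0: ·
e6 deliver 0→2: 2[part,t=1,-]
e7 deliver 2→0: ·
e8 deliver 0→3: 3[part,t=1,-]
e9 deliver 3→0: 0[coor,t=1,y]
e10 deliver 0→1: 1[part,t=1,y]
e11 deliver 0→4: 4[part,t=1,y]
e12 timeout(0): 0[coor,t=2,y]
e13 deliver 0→1: 1[part,t=2,y]
e14 deliver 1→0: ·
e15 deliver 1→0: ·
e16 timeout(0): 0[coor,t=3,y]
e17 deliver 1→2: ·
e18 deliver 2→1: ·
e19 propose(0,'r'): 0[coor,t=4,y]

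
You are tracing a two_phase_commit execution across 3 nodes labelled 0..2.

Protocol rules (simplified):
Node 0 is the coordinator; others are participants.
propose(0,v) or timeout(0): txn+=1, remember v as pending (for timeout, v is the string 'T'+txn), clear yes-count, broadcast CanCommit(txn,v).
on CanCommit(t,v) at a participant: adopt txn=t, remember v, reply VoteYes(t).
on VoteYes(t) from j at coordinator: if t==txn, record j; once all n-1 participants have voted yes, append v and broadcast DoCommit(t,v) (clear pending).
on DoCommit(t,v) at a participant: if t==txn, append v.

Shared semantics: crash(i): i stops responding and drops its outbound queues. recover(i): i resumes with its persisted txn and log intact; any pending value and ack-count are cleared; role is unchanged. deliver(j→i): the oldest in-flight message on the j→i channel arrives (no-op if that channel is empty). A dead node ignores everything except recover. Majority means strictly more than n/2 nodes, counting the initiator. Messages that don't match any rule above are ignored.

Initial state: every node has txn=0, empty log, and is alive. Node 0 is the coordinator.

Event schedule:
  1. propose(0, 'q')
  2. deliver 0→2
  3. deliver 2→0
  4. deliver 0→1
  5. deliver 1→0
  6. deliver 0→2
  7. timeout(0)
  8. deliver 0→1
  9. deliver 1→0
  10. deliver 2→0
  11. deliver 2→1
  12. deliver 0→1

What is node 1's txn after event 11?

1

step 1 propose(0,'q'): 0={coor,t=1,log=-}
step 2 deliver 0→2: 2={part,t=1,log=-}
step 3 deliver 2→0: —
step 4 deliver 0→1: 1={part,t=1,log=-}
step 5 deliver 1→0: 0={coor,t=1,log=q}
step 6 deliver 0→2: 2={part,t=1,log=q}
step 7 timeout(0): 0={coor,t=2,log=q}
step 8 deliver 0→1: 1={part,t=1,log=q}
step 9 deliver 1→0: —
step 10 deliver 2→0: —
step 11 deliver 2→1: —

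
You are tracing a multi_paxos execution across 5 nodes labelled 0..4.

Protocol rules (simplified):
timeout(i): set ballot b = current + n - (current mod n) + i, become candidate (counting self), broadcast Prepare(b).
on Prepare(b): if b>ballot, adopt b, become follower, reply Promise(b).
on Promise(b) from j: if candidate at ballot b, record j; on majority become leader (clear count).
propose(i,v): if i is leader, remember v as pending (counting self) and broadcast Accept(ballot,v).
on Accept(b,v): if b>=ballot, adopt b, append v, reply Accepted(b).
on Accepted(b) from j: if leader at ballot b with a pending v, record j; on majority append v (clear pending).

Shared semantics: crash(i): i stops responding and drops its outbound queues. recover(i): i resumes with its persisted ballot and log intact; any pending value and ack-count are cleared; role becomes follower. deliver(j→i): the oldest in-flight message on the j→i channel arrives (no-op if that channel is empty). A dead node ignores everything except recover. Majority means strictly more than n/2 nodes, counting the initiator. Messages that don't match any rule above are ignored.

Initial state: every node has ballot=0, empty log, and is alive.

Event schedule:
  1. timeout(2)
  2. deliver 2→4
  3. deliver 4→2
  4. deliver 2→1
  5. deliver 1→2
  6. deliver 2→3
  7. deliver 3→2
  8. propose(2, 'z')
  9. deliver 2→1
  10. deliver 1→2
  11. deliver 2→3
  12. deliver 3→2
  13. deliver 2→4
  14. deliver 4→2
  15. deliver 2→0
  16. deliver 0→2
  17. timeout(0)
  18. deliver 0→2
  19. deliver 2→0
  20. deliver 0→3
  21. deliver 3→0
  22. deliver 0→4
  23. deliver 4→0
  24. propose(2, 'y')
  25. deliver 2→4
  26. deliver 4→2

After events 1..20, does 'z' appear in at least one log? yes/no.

after 1 — timeout(2): n2:cand/b7/[-]
after 2 — deliver 2→4: n4:foll/b7/[-]
after 3 — deliver 4→2: ·
after 4 — deliver 2→1: n1:foll/b7/[-]
after 5 — deliver 1→2: n2:lead/b7/[-]
after 6 — deliver 2→3: n3:foll/b7/[-]
after 7 — deliver 3→2: ·
after 8 — propose(2,'z'): ·
after 9 — deliver 2→1: n1:foll/b7/[z]
after 10 — deliver 1→2: ·
after 11 — deliver 2→3: n3:foll/b7/[z]
after 12 — deliver 3→2: n2:lead/b7/[z]
after 13 — deliver 2→4: n4:foll/b7/[z]
after 14 — deliver 4→2: ·
after 15 — deliver 2→0: n0:foll/b7/[-]
after 16 — deliver 0→2: ·
after 17 — timeout(0): n0:cand/b10/[-]
after 18 — deliver 0→2: n2:foll/b10/[z]
after 19 — deliver 2→0: ·
after 20 — deliver 0→3: n3:foll/b10/[z]

yes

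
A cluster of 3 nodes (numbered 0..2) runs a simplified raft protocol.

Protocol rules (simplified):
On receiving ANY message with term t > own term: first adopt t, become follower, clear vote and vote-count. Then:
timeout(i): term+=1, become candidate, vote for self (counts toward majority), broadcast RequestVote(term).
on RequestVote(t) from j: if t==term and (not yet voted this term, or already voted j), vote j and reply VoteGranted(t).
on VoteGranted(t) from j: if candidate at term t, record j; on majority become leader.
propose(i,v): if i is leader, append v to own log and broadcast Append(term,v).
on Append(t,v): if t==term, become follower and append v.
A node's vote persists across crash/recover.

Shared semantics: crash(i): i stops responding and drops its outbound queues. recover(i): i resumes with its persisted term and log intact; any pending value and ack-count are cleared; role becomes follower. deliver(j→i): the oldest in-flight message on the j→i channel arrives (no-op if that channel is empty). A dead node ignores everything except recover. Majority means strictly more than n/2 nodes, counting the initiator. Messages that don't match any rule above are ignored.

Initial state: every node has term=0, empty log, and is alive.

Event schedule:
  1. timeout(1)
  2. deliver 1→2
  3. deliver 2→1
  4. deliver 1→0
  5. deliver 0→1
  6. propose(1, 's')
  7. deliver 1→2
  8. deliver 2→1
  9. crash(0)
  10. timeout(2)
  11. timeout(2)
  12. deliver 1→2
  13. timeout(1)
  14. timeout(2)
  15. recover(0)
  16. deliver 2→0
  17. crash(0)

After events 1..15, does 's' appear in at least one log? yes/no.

yes

e1 timeout(1): 1[cand,t=1,-]
e2 deliver 1→2: 2[foll,t=1,-]
e3 deliver 2→1: 1[lead,t=1,-]
e4 deliver 1→0: 0[foll,t=1,-]
e5 deliver 0→1: ·
e6 propose(1,'s'): 1[lead,t=1,s]
e7 deliver 1→2: 2[foll,t=1,s]
e8 deliver 2→1: ·
e9 crash(0): 0[✗foll,t=1,-]
e10 timeout(2): 2[cand,t=2,s]
e11 timeout(2): 2[cand,t=3,s]
e12 deliver 1→2: ·
e13 timeout(1): 1[cand,t=2,s]
e14 timeout(2): 2[cand,t=4,s]
e15 recover(0): 0[foll,t=1,-]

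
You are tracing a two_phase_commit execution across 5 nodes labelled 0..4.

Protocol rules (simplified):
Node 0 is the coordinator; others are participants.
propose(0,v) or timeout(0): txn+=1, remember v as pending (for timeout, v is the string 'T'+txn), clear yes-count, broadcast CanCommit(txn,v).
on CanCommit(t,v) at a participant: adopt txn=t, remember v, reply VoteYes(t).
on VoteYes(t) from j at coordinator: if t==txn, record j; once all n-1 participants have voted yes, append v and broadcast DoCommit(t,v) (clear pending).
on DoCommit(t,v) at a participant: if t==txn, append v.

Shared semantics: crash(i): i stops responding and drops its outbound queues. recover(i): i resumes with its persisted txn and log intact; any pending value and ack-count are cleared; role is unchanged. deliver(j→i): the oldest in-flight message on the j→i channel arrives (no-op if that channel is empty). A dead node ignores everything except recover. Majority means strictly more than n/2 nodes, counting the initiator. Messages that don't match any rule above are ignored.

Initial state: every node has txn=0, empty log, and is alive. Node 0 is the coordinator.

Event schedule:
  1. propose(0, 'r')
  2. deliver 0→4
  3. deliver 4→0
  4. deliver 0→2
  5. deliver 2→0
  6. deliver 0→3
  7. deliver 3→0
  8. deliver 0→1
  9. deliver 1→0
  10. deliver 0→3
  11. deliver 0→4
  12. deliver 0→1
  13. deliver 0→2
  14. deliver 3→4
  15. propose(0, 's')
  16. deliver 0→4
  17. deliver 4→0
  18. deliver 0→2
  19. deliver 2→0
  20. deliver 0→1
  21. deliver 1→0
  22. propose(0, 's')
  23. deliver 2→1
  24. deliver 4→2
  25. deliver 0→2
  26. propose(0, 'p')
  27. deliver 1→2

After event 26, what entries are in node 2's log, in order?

step 1 propose(0,'r'): 0={coor,t=1,log=-}
step 2 deliver 0→4: 4={part,t=1,log=-}
step 3 deliver 4→0: —
step 4 deliver 0→2: 2={part,t=1,log=-}
step 5 deliver 2→0: —
step 6 deliver 0→3: 3={part,t=1,log=-}
step 7 deliver 3→0: —
step 8 deliver 0→1: 1={part,t=1,log=-}
step 9 deliver 1→0: 0={coor,t=1,log=r}
step 10 deliver 0→3: 3={part,t=1,log=r}
step 11 deliver 0→4: 4={part,t=1,log=r}
step 12 deliver 0→1: 1={part,t=1,log=r}
step 13 deliver 0→2: 2={part,t=1,log=r}
step 14 deliver 3→4: —
step 15 propose(0,'s'): 0={coor,t=2,log=r}
step 16 deliver 0→4: 4={part,t=2,log=r}
step 17 deliver 4→0: —
step 18 deliver 0→2: 2={part,t=2,log=r}
step 19 deliver 2→0: —
step 20 deliver 0→1: 1={part,t=2,log=r}
step 21 deliver 1→0: —
step 22 propose(0,'s'): 0={coor,t=3,log=r}
step 23 deliver 2→1: —
step 24 deliver 4→2: —
step 25 deliver 0→2: 2={part,t=3,log=r}
step 26 propose(0,'p'): 0={coor,t=4,log=r}

r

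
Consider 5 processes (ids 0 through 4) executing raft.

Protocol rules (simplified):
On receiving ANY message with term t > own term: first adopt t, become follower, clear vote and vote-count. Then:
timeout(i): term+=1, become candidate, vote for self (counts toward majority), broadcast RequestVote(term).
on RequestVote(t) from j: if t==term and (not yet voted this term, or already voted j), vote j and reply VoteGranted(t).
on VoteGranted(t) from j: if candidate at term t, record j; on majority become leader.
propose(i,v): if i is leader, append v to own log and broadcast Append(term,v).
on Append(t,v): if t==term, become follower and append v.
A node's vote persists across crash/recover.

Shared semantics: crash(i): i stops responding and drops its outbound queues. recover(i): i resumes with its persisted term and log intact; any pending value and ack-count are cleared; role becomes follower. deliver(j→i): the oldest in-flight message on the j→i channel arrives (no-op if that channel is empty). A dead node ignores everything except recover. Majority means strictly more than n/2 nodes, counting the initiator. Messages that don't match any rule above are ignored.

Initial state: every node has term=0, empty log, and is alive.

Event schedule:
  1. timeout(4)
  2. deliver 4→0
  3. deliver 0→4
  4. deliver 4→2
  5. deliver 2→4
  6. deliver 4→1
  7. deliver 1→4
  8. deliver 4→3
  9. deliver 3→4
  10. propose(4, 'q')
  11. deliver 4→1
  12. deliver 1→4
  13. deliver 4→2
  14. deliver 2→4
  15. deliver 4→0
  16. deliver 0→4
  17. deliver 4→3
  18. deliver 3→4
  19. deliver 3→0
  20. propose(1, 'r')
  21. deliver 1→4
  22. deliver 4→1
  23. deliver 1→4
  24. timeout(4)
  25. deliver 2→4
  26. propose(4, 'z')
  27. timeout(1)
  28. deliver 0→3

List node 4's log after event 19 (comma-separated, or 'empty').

step 1 timeout(4): 4={cand,t=1,log=-}
step 2 deliver 4→0: 0={foll,t=1,log=-}
step 3 deliver 0→4: —
step 4 deliver 4→2: 2={foll,t=1,log=-}
step 5 deliver 2→4: 4={lead,t=1,log=-}
step 6 deliver 4→1: 1={foll,t=1,log=-}
step 7 deliver 1→4: —
step 8 deliver 4→3: 3={foll,t=1,log=-}
step 9 deliver 3→4: —
step 10 propose(4,'q'): 4={lead,t=1,log=q}
step 11 deliver 4→1: 1={foll,t=1,log=q}
step 12 deliver 1→4: —
step 13 deliver 4→2: 2={foll,t=1,log=q}
step 14 deliver 2→4: —
step 15 deliver 4→0: 0={foll,t=1,log=q}
step 16 deliver 0→4: —
step 17 deliver 4→3: 3={foll,t=1,log=q}
step 18 deliver 3→4: —
step 19 deliver 3→0: —

q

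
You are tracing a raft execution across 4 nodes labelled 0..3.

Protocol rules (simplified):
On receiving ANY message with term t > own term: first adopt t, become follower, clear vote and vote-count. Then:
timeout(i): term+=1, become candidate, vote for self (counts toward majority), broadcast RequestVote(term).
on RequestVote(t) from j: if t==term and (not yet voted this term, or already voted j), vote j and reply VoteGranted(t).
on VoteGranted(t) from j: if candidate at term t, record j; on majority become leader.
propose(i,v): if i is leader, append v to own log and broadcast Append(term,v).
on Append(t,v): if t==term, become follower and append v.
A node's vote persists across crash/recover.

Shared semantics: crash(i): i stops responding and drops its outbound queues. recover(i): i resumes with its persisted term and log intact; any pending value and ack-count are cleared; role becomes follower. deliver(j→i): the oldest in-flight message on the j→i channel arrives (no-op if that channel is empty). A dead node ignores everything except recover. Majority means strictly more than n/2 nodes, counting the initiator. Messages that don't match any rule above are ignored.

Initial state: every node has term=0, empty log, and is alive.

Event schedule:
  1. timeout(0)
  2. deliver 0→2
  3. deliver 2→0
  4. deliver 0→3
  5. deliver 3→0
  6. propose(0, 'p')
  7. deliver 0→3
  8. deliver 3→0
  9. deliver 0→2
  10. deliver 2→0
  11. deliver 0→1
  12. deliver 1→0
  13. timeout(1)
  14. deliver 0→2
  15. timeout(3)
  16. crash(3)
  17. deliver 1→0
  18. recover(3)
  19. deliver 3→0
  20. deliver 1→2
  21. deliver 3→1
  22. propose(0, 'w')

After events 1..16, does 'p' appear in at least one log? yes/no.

e1 timeout(0): 0[cand,t=1,-]
e2 deliver 0→2: 2[foll,t=1,-]
e3 deliver 2→0: ·
e4 deliver 0→3: 3[foll,t=1,-]
e5 deliver 3→0: 0[lead,t=1,-]
e6 propose(0,'p'): 0[lead,t=1,p]
e7 deliver 0→3: 3[foll,t=1,p]
e8 deliver 3→0: ·
e9 deliver 0→2: 2[foll,t=1,p]
e10 deliver 2→0: ·
e11 deliver 0→1: 1[foll,t=1,-]
e12 deliver 1→0: ·
e13 timeout(1): 1[cand,t=2,-]
e14 deliver 0→2: ·
e15 timeout(3): 3[cand,t=2,p]
e16 crash(3): 3[✗cand,t=2,p]

yes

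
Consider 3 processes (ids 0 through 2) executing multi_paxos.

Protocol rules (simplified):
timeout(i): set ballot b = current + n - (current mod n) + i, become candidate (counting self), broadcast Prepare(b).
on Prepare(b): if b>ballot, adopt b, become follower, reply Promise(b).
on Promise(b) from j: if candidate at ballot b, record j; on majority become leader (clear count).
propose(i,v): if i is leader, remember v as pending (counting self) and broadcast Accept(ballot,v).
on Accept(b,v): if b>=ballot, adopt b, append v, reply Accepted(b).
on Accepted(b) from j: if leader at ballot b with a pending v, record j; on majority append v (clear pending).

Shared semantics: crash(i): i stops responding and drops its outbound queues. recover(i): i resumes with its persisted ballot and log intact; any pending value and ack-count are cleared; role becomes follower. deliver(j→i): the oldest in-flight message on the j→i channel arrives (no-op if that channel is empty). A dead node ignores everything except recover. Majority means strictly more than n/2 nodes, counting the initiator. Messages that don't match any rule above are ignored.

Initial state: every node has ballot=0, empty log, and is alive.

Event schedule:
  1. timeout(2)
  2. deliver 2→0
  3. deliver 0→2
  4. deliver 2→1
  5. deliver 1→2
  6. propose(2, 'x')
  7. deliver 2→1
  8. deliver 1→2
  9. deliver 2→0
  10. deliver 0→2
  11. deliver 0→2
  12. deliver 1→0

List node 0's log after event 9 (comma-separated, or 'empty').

x

step 1 timeout(2): 2={cand,b=5,log=-}
step 2 deliver 2→0: 0={foll,b=5,log=-}
step 3 deliver 0→2: 2={lead,b=5,log=-}
step 4 deliver 2→1: 1={foll,b=5,log=-}
step 5 deliver 1→2: —
step 6 propose(2,'x'): —
step 7 deliver 2→1: 1={foll,b=5,log=x}
step 8 deliver 1→2: 2={lead,b=5,log=x}
step 9 deliver 2→0: 0={foll,b=5,log=x}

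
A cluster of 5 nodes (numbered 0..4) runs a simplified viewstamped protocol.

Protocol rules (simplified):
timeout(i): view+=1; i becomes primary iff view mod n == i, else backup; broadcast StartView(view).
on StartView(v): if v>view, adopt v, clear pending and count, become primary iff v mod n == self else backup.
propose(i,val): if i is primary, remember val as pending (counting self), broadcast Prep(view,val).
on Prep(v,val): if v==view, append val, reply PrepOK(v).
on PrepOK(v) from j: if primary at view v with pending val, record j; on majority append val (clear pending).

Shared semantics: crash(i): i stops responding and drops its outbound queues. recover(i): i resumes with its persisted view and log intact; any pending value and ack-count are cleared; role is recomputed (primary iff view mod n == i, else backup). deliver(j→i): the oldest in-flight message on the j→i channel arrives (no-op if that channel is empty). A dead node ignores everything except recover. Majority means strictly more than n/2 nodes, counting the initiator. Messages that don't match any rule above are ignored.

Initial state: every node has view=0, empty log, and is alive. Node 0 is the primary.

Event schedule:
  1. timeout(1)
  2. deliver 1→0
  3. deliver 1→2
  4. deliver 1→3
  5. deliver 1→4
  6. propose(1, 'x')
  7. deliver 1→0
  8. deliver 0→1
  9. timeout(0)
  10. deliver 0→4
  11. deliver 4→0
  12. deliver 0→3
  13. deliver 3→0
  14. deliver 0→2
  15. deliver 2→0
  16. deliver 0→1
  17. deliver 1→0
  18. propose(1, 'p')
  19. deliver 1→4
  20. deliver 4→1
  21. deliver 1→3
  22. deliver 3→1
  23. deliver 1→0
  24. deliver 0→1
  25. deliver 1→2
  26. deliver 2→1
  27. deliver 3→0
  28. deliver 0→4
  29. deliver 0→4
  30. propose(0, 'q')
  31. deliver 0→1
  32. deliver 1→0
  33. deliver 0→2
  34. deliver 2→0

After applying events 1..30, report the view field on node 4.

2

after 1 — timeout(1): n1:prim/v1/[-]
after 2 — deliver 1→0: n0:back/v1/[-]
after 3 — deliver 1→2: n2:back/v1/[-]
after 4 — deliver 1→3: n3:back/v1/[-]
after 5 — deliver 1→4: n4:back/v1/[-]
after 6 — propose(1,'x'): ·
after 7 — deliver 1→0: n0:back/v1/[x]
after 8 — deliver 0→1: ·
after 9 — timeout(0): n0:back/v2/[x]
after 10 — deliver 0→4: n4:back/v2/[-]
after 11 — deliver 4→0: ·
after 12 — deliver 0→3: n3:back/v2/[-]
after 13 — deliver 3→0: ·
after 14 — deliver 0→2: n2:prim/v2/[-]
after 15 — deliver 2→0: ·
after 16 — deliver 0→1: n1:back/v2/[-]
after 17 — deliver 1→0: ·
after 18 — propose(1,'p'): ·
after 19 — deliver 1→4: ·
after 20 — deliver 4→1: ·
after 21 — deliver 1→3: ·
after 22 — deliver 3→1: ·
after 23 — deliver 1→0: ·
after 24 — deliver 0→1: ·
after 25 — deliver 1→2: ·
after 26 — deliver 2→1: ·
after 27 — deliver 3→0: ·
after 28 — deliver 0→4: ·
after 29 — deliver 0→4: ·
after 30 — propose(0,'q'): ·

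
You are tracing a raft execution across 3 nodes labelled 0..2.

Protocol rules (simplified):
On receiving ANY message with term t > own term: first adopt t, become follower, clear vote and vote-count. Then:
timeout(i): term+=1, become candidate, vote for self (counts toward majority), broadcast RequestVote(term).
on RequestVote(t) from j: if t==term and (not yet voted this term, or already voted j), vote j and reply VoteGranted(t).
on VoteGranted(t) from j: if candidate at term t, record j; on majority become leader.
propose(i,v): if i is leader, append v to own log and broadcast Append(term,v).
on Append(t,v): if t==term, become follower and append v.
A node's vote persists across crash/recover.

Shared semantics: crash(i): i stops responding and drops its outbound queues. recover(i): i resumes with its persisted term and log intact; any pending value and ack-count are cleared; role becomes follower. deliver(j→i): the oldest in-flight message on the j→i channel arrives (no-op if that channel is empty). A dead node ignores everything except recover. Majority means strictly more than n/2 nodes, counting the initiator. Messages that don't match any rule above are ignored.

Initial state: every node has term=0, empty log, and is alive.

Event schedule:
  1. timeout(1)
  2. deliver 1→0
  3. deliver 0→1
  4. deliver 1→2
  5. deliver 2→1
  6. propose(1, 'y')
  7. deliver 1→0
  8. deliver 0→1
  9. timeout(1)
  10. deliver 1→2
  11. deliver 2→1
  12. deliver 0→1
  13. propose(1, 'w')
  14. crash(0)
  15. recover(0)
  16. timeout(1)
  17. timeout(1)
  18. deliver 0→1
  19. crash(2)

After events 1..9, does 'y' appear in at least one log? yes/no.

1. timeout(1):  <1:cand t1 ->
2. deliver 1→0:  <0:foll t1 ->
3. deliver 0→1:  <1:lead t1 ->
4. deliver 1→2:  <2:foll t1 ->
5. deliver 2→1:  nop
6. propose(1,'y'):  <1:lead t1 y>
7. deliver 1→0:  <0:foll t1 y>
8. deliver 0→1:  nop
9. timeout(1):  <1:cand t2 y>

yes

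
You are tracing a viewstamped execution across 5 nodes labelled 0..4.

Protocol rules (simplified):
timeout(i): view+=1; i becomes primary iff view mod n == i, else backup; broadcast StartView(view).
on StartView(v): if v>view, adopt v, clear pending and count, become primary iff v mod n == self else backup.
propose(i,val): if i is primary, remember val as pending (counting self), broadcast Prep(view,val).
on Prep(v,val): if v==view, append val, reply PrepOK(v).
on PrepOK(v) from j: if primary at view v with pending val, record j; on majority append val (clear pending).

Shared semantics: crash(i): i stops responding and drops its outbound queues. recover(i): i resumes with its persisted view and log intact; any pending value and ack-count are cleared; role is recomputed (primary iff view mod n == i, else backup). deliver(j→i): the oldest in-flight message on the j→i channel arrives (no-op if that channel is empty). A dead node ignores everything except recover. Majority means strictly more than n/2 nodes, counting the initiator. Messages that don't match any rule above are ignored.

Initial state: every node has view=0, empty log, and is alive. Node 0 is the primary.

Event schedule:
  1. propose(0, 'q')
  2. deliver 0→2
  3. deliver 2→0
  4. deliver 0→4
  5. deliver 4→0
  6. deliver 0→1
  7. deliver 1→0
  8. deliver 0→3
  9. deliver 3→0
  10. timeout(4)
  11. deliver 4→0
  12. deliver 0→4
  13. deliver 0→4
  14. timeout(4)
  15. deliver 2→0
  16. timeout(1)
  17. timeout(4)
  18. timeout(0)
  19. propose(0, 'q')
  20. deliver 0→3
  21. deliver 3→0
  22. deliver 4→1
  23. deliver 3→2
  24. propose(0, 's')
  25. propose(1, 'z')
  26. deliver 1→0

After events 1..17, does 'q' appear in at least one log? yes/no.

yes

[1] propose(0,'q') → ∅
[2] deliver 0→2 → N2(back v0 [q])
[3] deliver 2→0 → ∅
[4] deliver 0→4 → N4(back v0 [q])
[5] deliver 4→0 → N0(prim v0 [q])
[6] deliver 0→1 → N1(back v0 [q])
[7] deliver 1→0 → ∅
[8] deliver 0→3 → N3(back v0 [q])
[9] deliver 3→0 → ∅
[10] timeout(4) → N4(back v1 [q])
[11] deliver 4→0 → N0(back v1 [q])
[12] deliver 0→4 → ∅
[13] deliver 0→4 → ∅
[14] timeout(4) → N4(back v2 [q])
[15] deliver 2→0 → ∅
[16] timeout(1) → N1(prim v1 [q])
[17] timeout(4) → N4(back v3 [q])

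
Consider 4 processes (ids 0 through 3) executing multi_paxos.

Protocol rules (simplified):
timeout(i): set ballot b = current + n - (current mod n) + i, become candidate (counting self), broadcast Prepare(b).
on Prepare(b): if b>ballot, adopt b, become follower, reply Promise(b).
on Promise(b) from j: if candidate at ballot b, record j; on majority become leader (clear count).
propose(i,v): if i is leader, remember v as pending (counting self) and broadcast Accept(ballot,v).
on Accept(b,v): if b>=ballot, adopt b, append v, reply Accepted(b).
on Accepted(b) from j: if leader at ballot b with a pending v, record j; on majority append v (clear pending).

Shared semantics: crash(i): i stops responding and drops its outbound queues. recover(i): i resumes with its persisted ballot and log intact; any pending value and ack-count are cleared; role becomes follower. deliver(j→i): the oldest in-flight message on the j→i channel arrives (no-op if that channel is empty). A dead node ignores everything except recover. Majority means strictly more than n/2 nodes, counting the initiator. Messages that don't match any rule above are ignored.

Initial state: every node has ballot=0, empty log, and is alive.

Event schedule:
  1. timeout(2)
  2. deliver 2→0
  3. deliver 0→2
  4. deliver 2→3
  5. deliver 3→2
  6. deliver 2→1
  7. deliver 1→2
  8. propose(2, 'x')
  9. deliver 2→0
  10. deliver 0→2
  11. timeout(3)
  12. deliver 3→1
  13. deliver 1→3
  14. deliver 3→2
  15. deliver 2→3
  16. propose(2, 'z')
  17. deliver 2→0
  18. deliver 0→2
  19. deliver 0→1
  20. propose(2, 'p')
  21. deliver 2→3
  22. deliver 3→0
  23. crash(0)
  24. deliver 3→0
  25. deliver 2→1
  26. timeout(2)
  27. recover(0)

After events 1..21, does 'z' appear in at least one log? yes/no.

e1 timeout(2): 2[cand,b=6,-]
e2 deliver 2→0: 0[foll,b=6,-]
e3 deliver 0→2: ·
e4 deliver 2→3: 3[foll,b=6,-]
e5 deliver 3→2: 2[lead,b=6,-]
e6 deliver 2→1: 1[foll,b=6,-]
e7 deliver 1→2: ·
e8 propose(2,'x'): ·
e9 deliver 2→0: 0[foll,b=6,x]
e10 deliver 0→2: ·
e11 timeout(3): 3[cand,b=11,-]
e12 deliver 3→1: 1[foll,b=11,-]
e13 deliver 1→3: ·
e14 deliver 3→2: 2[foll,b=11,-]
e15 deliver 2→3: ·
e16 propose(2,'z'): ·
e17 deliver 2→0: ·
e18 deliver 0→2: ·
e19 deliver 0→1: ·
e20 propose(2,'p'): ·
e21 deliver 2→3: 3[lead,b=11,-]

no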